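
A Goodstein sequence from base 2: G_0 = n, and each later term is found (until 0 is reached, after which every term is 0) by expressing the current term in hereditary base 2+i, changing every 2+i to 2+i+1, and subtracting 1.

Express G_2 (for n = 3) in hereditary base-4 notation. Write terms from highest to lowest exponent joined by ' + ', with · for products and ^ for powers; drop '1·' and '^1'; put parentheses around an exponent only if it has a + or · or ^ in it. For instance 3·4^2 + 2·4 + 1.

3

3 —HB2→ 2 + 1 —bump→ 3 + 1 = 4 —(−1)→ 3
3 —HB3→ 3 —bump→ 4 = 4 —(−1)→ 3
3 —HB4→ 3 —bump→ 3 = 3 —(−1)→ 2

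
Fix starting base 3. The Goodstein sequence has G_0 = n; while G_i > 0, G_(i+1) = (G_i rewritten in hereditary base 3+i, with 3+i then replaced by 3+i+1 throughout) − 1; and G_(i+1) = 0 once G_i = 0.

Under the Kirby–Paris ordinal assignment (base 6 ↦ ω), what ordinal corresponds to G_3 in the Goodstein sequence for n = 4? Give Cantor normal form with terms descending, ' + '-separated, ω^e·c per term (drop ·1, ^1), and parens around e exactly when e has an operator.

(0) 4|_3 = 3 + 1 ↦ 4 + 1|_4 = 5 ⇒ 4
(1) 4|_4 = 4 ↦ 5|_5 = 5 ⇒ 4
(2) 4|_5 = 4 ↦ 4|_6 = 4 ⇒ 3
(3) 3|_6 = 3 ↦ 3|_7 = 3 ⇒ 2

3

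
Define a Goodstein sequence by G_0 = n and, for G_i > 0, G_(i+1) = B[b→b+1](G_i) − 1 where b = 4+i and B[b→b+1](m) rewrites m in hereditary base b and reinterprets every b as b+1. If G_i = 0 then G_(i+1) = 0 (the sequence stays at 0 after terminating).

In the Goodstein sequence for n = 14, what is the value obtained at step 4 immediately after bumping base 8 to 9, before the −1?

23

step 0: 14 = 3·4 + 2; sub 5 for 4: 3·5 + 2; = 17; G_1 = 17−1 = 16
step 1: 16 = 3·5 + 1; sub 6 for 5: 3·6 + 1; = 19; G_2 = 19−1 = 18
step 2: 18 = 3·6; sub 7 for 6: 3·7; = 21; G_3 = 21−1 = 20
step 3: 20 = 2·7 + 6; sub 8 for 7: 2·8 + 6; = 22; G_4 = 22−1 = 21
step 4: 21 = 2·8 + 5; sub 9 for 8: 2·9 + 5; = 23; G_5 = 23−1 = 22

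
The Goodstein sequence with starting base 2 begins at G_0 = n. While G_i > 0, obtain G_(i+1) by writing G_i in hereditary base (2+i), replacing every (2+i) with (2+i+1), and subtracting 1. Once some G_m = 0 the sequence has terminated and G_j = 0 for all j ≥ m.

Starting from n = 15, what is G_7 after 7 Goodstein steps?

3524450280

G_0=15  [base 2] 2^(2 + 1) + 2^2 + 2 + 1  →[2↦3]→  3^(3 + 1) + 3^3 + 3 + 1 = 112  −1 ⇒ G_1=111
G_1=111  [base 3] 3^(3 + 1) + 3^3 + 3  →[3↦4]→  4^(4 + 1) + 4^4 + 4 = 1284  −1 ⇒ G_2=1283
G_2=1283  [base 4] 4^(4 + 1) + 4^4 + 3  →[4↦5]→  5^(5 + 1) + 5^5 + 3 = 18753  −1 ⇒ G_3=18752
G_3=18752  [base 5] 5^(5 + 1) + 5^5 + 2  →[5↦6]→  6^(6 + 1) + 6^6 + 2 = 326594  −1 ⇒ G_4=326593
G_4=326593  [base 6] 6^(6 + 1) + 6^6 + 1  →[6↦7]→  7^(7 + 1) + 7^7 + 1 = 6588345  −1 ⇒ G_5=6588344
G_5=6588344  [base 7] 7^(7 + 1) + 7^7  →[7↦8]→  8^(8 + 1) + 8^8 = 150994944  −1 ⇒ G_6=150994943
G_6=150994943  [base 8] 8^(8 + 1) + 7·8^7 + 7·8^6 + 7·8^5 + 7·8^4 + 7·8^3 + 7·8^2 + 7·8 + 7  →[8↦9]→  9^(9 + 1) + 7·9^7 + 7·9^6 + 7·9^5 + 7·9^4 + 7·9^3 + 7·9^2 + 7·9 + 7 = 3524450281  −1 ⇒ G_7=3524450280
G_7=3524450280  [base 9] 9^(9 + 1) + 7·9^7 + 7·9^6 + 7·9^5 + 7·9^4 + 7·9^3 + 7·9^2 + 7·9 + 6  →[9↦10]→  10^(10 + 1) + 7·10^7 + 7·10^6 + 7·10^5 + 7·10^4 + 7·10^3 + 7·10^2 + 7·10 + 6 = 100077777776  −1 ⇒ G_8=100077777775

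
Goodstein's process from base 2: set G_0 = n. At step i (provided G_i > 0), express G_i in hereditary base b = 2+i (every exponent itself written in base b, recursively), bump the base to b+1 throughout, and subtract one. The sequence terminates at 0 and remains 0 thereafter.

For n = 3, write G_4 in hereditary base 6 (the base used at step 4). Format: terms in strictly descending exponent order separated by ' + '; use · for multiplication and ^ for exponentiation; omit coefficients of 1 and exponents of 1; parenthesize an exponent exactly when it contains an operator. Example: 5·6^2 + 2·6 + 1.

base 2: 3 = 2 + 1; at 3: 3 + 1 = 4; next = 3
base 3: 3 = 3; at 4: 4 = 4; next = 3
base 4: 3 = 3; at 5: 3 = 3; next = 2
base 5: 2 = 2; at 6: 2 = 2; next = 1
base 6: 1 = 1; at 7: 1 = 1; next = 0

1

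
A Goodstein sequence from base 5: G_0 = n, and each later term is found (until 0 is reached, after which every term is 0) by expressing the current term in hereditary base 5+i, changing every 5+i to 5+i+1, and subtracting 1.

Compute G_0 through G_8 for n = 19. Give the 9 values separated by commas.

19, 21, 23, 25, 27, 29, 30, 31, 32

base 5: 19 = 3·5 + 4; at 6: 3·6 + 4 = 22; next = 21
base 6: 21 = 3·6 + 3; at 7: 3·7 + 3 = 24; next = 23
base 7: 23 = 3·7 + 2; at 8: 3·8 + 2 = 26; next = 25
base 8: 25 = 3·8 + 1; at 9: 3·9 + 1 = 28; next = 27
base 9: 27 = 3·9; at 10: 3·10 = 30; next = 29
base 10: 29 = 2·10 + 9; at 11: 2·11 + 9 = 31; next = 30
base 11: 30 = 2·11 + 8; at 12: 2·12 + 8 = 32; next = 31
base 12: 31 = 2·12 + 7; at 13: 2·13 + 7 = 33; next = 32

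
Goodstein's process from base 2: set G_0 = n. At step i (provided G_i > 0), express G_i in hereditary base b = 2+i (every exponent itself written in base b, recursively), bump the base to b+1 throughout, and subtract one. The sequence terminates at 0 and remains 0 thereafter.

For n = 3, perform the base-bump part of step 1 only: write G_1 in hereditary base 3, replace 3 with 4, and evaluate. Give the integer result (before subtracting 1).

4

G_0 = 3. HB_2(3) = 2 + 1. Bump = 4. G_1 = 3.
G_1 = 3. HB_3(3) = 3. Bump = 4. G_2 = 3.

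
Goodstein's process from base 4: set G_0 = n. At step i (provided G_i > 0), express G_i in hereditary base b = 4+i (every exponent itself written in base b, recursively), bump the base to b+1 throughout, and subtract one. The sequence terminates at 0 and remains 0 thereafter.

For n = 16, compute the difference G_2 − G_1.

G_0 = 16. HB_4(16) = 4^2. Bump = 25. G_1 = 24.
G_1 = 24. HB_5(24) = 4·5 + 4. Bump = 28. G_2 = 27.

3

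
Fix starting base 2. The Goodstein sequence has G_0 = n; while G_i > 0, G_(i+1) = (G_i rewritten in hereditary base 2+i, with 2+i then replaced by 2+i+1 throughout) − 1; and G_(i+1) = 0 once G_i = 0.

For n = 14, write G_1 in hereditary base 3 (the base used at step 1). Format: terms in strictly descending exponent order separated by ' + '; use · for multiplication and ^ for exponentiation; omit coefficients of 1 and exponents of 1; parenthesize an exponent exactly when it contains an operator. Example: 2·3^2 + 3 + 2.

step 0: 14 = 2^(2 + 1) + 2^2 + 2; sub 3 for 2: 3^(3 + 1) + 3^3 + 3; = 111; G_1 = 111−1 = 110
step 1: 110 = 3^(3 + 1) + 3^3 + 2; sub 4 for 3: 4^(4 + 1) + 4^4 + 2; = 1282; G_2 = 1282−1 = 1281

3^(3 + 1) + 3^3 + 2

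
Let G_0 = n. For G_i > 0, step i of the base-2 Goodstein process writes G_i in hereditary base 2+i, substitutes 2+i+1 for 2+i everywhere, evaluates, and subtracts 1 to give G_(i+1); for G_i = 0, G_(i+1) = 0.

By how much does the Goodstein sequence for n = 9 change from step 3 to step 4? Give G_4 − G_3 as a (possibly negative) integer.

130901

9 —HB2→ 2^(2 + 1) + 1 —bump→ 3^(3 + 1) + 1 = 82 —(−1)→ 81
81 —HB3→ 3^(3 + 1) —bump→ 4^(4 + 1) = 1024 —(−1)→ 1023
1023 —HB4→ 3·4^4 + 3·4^3 + 3·4^2 + 3·4 + 3 —bump→ 3·5^5 + 3·5^3 + 3·5^2 + 3·5 + 3 = 9843 —(−1)→ 9842
9842 —HB5→ 3·5^5 + 3·5^3 + 3·5^2 + 3·5 + 2 —bump→ 3·6^6 + 3·6^3 + 3·6^2 + 3·6 + 2 = 140744 —(−1)→ 140743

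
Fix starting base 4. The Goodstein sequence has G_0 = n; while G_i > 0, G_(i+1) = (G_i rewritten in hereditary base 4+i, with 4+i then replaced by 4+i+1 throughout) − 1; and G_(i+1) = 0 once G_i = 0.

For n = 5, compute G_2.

5 —HB4→ 4 + 1 —bump→ 5 + 1 = 6 —(−1)→ 5
5 —HB5→ 5 —bump→ 6 = 6 —(−1)→ 5
5 —HB6→ 5 —bump→ 5 = 5 —(−1)→ 4

5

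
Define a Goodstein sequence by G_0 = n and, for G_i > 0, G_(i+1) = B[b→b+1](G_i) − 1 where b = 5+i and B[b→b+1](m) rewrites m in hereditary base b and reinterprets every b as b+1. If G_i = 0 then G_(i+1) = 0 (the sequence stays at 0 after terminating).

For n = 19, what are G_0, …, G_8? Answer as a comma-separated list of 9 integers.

step 0: 19 = 3·5 + 4; sub 6 for 5: 3·6 + 4; = 22; G_1 = 22−1 = 21
step 1: 21 = 3·6 + 3; sub 7 for 6: 3·7 + 3; = 24; G_2 = 24−1 = 23
step 2: 23 = 3·7 + 2; sub 8 for 7: 3·8 + 2; = 26; G_3 = 26−1 = 25
step 3: 25 = 3·8 + 1; sub 9 for 8: 3·9 + 1; = 28; G_4 = 28−1 = 27
step 4: 27 = 3·9; sub 10 for 9: 3·10; = 30; G_5 = 30−1 = 29
step 5: 29 = 2·10 + 9; sub 11 for 10: 2·11 + 9; = 31; G_6 = 31−1 = 30
step 6: 30 = 2·11 + 8; sub 12 for 11: 2·12 + 8; = 32; G_7 = 32−1 = 31
step 7: 31 = 2·12 + 7; sub 13 for 12: 2·13 + 7; = 33; G_8 = 33−1 = 32

19, 21, 23, 25, 27, 29, 30, 31, 32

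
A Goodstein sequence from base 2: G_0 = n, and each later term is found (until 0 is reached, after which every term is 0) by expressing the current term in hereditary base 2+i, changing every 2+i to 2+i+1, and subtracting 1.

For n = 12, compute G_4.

[0] 12 ≡ 2^(2 + 1) + 2^2 (base 2). Lift 3: 108. −1: 107.
[1] 107 ≡ 3^(3 + 1) + 2·3^2 + 2·3 + 2 (base 3). Lift 4: 1066. −1: 1065.
[2] 1065 ≡ 4^(4 + 1) + 2·4^2 + 2·4 + 1 (base 4). Lift 5: 15686. −1: 15685.
[3] 15685 ≡ 5^(5 + 1) + 2·5^2 + 2·5 (base 5). Lift 6: 280020. −1: 280019.
[4] 280019 ≡ 6^(6 + 1) + 2·6^2 + 6 + 5 (base 6). Lift 7: 5764911. −1: 5764910.

280019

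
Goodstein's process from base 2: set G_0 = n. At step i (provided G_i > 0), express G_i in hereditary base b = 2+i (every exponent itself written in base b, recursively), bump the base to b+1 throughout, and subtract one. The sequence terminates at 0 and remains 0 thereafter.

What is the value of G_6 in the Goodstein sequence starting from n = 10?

10 —HB2→ 2^(2 + 1) + 2 —bump→ 3^(3 + 1) + 3 = 84 —(−1)→ 83
83 —HB3→ 3^(3 + 1) + 2 —bump→ 4^(4 + 1) + 2 = 1026 —(−1)→ 1025
1025 —HB4→ 4^(4 + 1) + 1 —bump→ 5^(5 + 1) + 1 = 15626 —(−1)→ 15625
15625 —HB5→ 5^(5 + 1) —bump→ 6^(6 + 1) = 279936 —(−1)→ 279935
279935 —HB6→ 5·6^6 + 5·6^5 + 5·6^4 + 5·6^3 + 5·6^2 + 5·6 + 5 —bump→ 5·7^7 + 5·7^5 + 5·7^4 + 5·7^3 + 5·7^2 + 5·7 + 5 = 4215755 —(−1)→ 4215754
4215754 —HB7→ 5·7^7 + 5·7^5 + 5·7^4 + 5·7^3 + 5·7^2 + 5·7 + 4 —bump→ 5·8^8 + 5·8^5 + 5·8^4 + 5·8^3 + 5·8^2 + 5·8 + 4 = 84073324 —(−1)→ 84073323
84073323 —HB8→ 5·8^8 + 5·8^5 + 5·8^4 + 5·8^3 + 5·8^2 + 5·8 + 3 —bump→ 5·9^9 + 5·9^5 + 5·9^4 + 5·9^3 + 5·9^2 + 5·9 + 3 = 1937434593 —(−1)→ 1937434592

84073323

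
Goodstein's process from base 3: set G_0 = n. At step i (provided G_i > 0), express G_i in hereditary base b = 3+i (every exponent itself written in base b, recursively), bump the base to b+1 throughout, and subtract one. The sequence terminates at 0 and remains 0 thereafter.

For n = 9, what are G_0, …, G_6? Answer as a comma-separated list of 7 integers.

9, 15, 17, 19, 21, 23, 24

base 3: 9 = 3^2; at 4: 4^2 = 16; next = 15
base 4: 15 = 3·4 + 3; at 5: 3·5 + 3 = 18; next = 17
base 5: 17 = 3·5 + 2; at 6: 3·6 + 2 = 20; next = 19
base 6: 19 = 3·6 + 1; at 7: 3·7 + 1 = 22; next = 21
base 7: 21 = 3·7; at 8: 3·8 = 24; next = 23
base 8: 23 = 2·8 + 7; at 9: 2·9 + 7 = 25; next = 24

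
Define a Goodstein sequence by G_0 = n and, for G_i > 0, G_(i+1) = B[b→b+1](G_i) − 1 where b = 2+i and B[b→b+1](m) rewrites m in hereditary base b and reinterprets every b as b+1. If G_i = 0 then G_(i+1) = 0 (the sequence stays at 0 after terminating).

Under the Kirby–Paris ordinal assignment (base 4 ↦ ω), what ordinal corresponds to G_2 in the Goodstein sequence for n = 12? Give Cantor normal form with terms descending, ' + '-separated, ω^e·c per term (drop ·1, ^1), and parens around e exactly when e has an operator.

i=0: 12 = 2^(2 + 1) + 2^2 (b=2); 2→3: 3^(3 + 1) + 3^3 = 108; 108−1 = 107
i=1: 107 = 3^(3 + 1) + 2·3^2 + 2·3 + 2 (b=3); 3→4: 4^(4 + 1) + 2·4^2 + 2·4 + 2 = 1066; 1066−1 = 1065
i=2: 1065 = 4^(4 + 1) + 2·4^2 + 2·4 + 1 (b=4); 4→5: 5^(5 + 1) + 2·5^2 + 2·5 + 1 = 15686; 15686−1 = 15685

ω^(ω + 1) + ω^2·2 + ω·2 + 1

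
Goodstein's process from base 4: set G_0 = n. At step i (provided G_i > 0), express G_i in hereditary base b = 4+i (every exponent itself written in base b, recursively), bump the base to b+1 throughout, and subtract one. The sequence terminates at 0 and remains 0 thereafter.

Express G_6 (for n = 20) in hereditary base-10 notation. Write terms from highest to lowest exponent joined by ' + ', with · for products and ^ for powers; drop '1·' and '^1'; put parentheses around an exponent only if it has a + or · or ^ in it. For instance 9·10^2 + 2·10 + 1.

9·10 + 9

(0) 20|_4 = 4^2 + 4 ↦ 5^2 + 5|_5 = 30 ⇒ 29
(1) 29|_5 = 5^2 + 4 ↦ 6^2 + 4|_6 = 40 ⇒ 39
(2) 39|_6 = 6^2 + 3 ↦ 7^2 + 3|_7 = 52 ⇒ 51
(3) 51|_7 = 7^2 + 2 ↦ 8^2 + 2|_8 = 66 ⇒ 65
(4) 65|_8 = 8^2 + 1 ↦ 9^2 + 1|_9 = 82 ⇒ 81
(5) 81|_9 = 9^2 ↦ 10^2|_10 = 100 ⇒ 99
(6) 99|_10 = 9·10 + 9 ↦ 9·11 + 9|_11 = 108 ⇒ 107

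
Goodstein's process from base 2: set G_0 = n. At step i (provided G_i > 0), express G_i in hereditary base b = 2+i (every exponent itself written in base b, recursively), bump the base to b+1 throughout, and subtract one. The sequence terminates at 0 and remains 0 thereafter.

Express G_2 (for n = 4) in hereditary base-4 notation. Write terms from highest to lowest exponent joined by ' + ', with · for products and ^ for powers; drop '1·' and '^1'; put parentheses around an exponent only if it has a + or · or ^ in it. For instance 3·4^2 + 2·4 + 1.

2·4^2 + 2·4 + 1

i=0: 4 = 2^2 (b=2); 2→3: 3^3 = 27; 27−1 = 26
i=1: 26 = 2·3^2 + 2·3 + 2 (b=3); 3→4: 2·4^2 + 2·4 + 2 = 42; 42−1 = 41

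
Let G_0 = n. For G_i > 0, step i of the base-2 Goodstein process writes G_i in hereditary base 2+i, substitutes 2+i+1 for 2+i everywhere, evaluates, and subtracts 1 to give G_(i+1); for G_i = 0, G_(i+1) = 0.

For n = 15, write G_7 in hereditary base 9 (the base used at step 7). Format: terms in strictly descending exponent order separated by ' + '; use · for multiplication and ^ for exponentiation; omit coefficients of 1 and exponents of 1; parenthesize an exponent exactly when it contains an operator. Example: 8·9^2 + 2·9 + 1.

G_0 = 15. HB_2(15) = 2^(2 + 1) + 2^2 + 2 + 1. Bump = 112. G_1 = 111.
G_1 = 111. HB_3(111) = 3^(3 + 1) + 3^3 + 3. Bump = 1284. G_2 = 1283.
G_2 = 1283. HB_4(1283) = 4^(4 + 1) + 4^4 + 3. Bump = 18753. G_3 = 18752.
G_3 = 18752. HB_5(18752) = 5^(5 + 1) + 5^5 + 2. Bump = 326594. G_4 = 326593.
G_4 = 326593. HB_6(326593) = 6^(6 + 1) + 6^6 + 1. Bump = 6588345. G_5 = 6588344.
G_5 = 6588344. HB_7(6588344) = 7^(7 + 1) + 7^7. Bump = 150994944. G_6 = 150994943.
G_6 = 150994943. HB_8(150994943) = 8^(8 + 1) + 7·8^7 + 7·8^6 + 7·8^5 + 7·8^4 + 7·8^3 + 7·8^2 + 7·8 + 7. Bump = 3524450281. G_7 = 3524450280.
G_7 = 3524450280. HB_9(3524450280) = 9^(9 + 1) + 7·9^7 + 7·9^6 + 7·9^5 + 7·9^4 + 7·9^3 + 7·9^2 + 7·9 + 6. Bump = 100077777776. G_8 = 100077777775.

9^(9 + 1) + 7·9^7 + 7·9^6 + 7·9^5 + 7·9^4 + 7·9^3 + 7·9^2 + 7·9 + 6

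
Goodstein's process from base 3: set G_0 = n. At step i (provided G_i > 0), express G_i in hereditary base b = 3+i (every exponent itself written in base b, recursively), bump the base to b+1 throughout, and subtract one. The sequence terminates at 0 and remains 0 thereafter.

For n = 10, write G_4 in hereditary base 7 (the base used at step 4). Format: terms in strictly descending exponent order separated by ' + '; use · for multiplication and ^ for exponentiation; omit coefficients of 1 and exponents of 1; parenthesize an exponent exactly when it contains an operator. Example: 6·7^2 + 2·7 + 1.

4·7 + 2

[0] 10 ≡ 3^2 + 1 (base 3). Lift 4: 17. −1: 16.
[1] 16 ≡ 4^2 (base 4). Lift 5: 25. −1: 24.
[2] 24 ≡ 4·5 + 4 (base 5). Lift 6: 28. −1: 27.
[3] 27 ≡ 4·6 + 3 (base 6). Lift 7: 31. −1: 30.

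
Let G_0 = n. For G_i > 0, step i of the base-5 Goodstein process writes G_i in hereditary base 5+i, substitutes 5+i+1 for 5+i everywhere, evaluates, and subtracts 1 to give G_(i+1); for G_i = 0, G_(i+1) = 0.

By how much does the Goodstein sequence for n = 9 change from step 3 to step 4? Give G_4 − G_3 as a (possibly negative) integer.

0

i=0: 9 = 5 + 4 (b=5); 5→6: 6 + 4 = 10; 10−1 = 9
i=1: 9 = 6 + 3 (b=6); 6→7: 7 + 3 = 10; 10−1 = 9
i=2: 9 = 7 + 2 (b=7); 7→8: 8 + 2 = 10; 10−1 = 9
i=3: 9 = 8 + 1 (b=8); 8→9: 9 + 1 = 10; 10−1 = 9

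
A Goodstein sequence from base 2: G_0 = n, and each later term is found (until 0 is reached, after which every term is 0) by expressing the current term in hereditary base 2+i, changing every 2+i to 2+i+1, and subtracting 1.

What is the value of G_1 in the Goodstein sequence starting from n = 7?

30

G_0 = 7. HB_2(7) = 2^2 + 2 + 1. Bump = 31. G_1 = 30.
G_1 = 30. HB_3(30) = 3^3 + 3. Bump = 260. G_2 = 259.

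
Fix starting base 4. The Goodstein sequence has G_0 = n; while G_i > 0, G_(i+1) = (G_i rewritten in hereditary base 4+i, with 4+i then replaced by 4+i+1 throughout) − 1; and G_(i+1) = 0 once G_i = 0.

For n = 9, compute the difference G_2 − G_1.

1

9 —HB4→ 2·4 + 1 —bump→ 2·5 + 1 = 11 —(−1)→ 10
10 —HB5→ 2·5 —bump→ 2·6 = 12 —(−1)→ 11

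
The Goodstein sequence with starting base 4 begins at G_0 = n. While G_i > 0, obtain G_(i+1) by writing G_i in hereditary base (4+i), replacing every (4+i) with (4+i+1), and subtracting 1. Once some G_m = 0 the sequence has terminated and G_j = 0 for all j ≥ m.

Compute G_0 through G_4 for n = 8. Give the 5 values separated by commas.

8 —HB4→ 2·4 —bump→ 2·5 = 10 —(−1)→ 9
9 —HB5→ 5 + 4 —bump→ 6 + 4 = 10 —(−1)→ 9
9 —HB6→ 6 + 3 —bump→ 7 + 3 = 10 —(−1)→ 9
9 —HB7→ 7 + 2 —bump→ 8 + 2 = 10 —(−1)→ 9

8, 9, 9, 9, 9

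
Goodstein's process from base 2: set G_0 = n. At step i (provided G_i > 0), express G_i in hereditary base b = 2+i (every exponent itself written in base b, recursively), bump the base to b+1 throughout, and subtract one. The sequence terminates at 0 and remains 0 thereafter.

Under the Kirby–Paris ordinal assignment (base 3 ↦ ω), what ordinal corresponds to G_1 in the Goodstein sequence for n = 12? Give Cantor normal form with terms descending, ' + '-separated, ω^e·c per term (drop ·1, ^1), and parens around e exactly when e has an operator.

ω^(ω + 1) + ω^2·2 + ω·2 + 2

[0] 12 ≡ 2^(2 + 1) + 2^2 (base 2). Lift 3: 108. −1: 107.
[1] 107 ≡ 3^(3 + 1) + 2·3^2 + 2·3 + 2 (base 3). Lift 4: 1066. −1: 1065.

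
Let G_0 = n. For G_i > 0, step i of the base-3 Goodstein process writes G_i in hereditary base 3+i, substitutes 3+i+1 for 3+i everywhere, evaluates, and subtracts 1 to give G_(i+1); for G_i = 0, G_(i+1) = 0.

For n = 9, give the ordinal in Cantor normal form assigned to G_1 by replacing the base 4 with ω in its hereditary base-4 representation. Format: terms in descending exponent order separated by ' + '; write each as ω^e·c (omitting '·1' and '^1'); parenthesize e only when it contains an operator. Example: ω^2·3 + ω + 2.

ω·3 + 3

base 3: 9 = 3^2; at 4: 4^2 = 16; next = 15
base 4: 15 = 3·4 + 3; at 5: 3·5 + 3 = 18; next = 17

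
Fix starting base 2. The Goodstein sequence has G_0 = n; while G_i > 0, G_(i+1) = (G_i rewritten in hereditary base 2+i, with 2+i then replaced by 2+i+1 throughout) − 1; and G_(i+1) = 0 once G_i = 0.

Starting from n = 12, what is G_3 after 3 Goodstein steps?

base 2: 12 = 2^(2 + 1) + 2^2; at 3: 3^(3 + 1) + 3^3 = 108; next = 107
base 3: 107 = 3^(3 + 1) + 2·3^2 + 2·3 + 2; at 4: 4^(4 + 1) + 2·4^2 + 2·4 + 2 = 1066; next = 1065
base 4: 1065 = 4^(4 + 1) + 2·4^2 + 2·4 + 1; at 5: 5^(5 + 1) + 2·5^2 + 2·5 + 1 = 15686; next = 15685
base 5: 15685 = 5^(5 + 1) + 2·5^2 + 2·5; at 6: 6^(6 + 1) + 2·6^2 + 2·6 = 280020; next = 280019

15685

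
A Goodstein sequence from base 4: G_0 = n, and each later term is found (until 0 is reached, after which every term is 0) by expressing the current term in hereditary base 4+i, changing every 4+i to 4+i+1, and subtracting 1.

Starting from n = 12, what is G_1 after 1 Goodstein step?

14

[0] 12 ≡ 3·4 (base 4). Lift 5: 15. −1: 14.
[1] 14 ≡ 2·5 + 4 (base 5). Lift 6: 16. −1: 15.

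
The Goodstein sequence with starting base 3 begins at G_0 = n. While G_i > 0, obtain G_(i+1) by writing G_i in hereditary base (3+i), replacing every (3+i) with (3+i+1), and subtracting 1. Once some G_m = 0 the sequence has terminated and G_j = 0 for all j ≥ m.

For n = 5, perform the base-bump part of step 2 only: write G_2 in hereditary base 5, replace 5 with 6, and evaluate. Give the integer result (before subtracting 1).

[0] 5 ≡ 3 + 2 (base 3). Lift 4: 6. −1: 5.
[1] 5 ≡ 4 + 1 (base 4). Lift 5: 6. −1: 5.

6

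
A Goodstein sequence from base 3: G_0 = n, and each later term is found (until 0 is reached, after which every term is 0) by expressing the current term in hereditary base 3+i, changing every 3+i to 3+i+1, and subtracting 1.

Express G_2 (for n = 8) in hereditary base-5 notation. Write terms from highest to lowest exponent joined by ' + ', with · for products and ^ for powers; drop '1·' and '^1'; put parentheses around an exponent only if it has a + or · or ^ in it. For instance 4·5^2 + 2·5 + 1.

2·5

G_0=8  [base 3] 2·3 + 2  →[3↦4]→  2·4 + 2 = 10  −1 ⇒ G_1=9
G_1=9  [base 4] 2·4 + 1  →[4↦5]→  2·5 + 1 = 11  −1 ⇒ G_2=10
G_2=10  [base 5] 2·5  →[5↦6]→  2·6 = 12  −1 ⇒ G_3=11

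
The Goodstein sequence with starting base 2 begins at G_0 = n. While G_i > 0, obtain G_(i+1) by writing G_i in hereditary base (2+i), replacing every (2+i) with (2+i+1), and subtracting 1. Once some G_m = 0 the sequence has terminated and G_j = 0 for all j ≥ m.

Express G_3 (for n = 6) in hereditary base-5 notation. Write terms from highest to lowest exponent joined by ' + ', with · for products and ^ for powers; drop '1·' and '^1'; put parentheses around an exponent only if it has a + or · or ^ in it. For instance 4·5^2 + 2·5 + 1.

5^5

base 2: 6 = 2^2 + 2; at 3: 3^3 + 3 = 30; next = 29
base 3: 29 = 3^3 + 2; at 4: 4^4 + 2 = 258; next = 257
base 4: 257 = 4^4 + 1; at 5: 5^5 + 1 = 3126; next = 3125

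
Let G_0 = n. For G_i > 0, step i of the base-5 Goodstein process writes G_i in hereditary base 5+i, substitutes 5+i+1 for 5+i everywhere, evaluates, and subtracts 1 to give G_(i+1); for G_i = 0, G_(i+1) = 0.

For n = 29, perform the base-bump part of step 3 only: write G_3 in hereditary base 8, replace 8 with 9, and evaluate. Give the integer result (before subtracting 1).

82

step 0: 29 = 5^2 + 4; sub 6 for 5: 6^2 + 4; = 40; G_1 = 40−1 = 39
step 1: 39 = 6^2 + 3; sub 7 for 6: 7^2 + 3; = 52; G_2 = 52−1 = 51
step 2: 51 = 7^2 + 2; sub 8 for 7: 8^2 + 2; = 66; G_3 = 66−1 = 65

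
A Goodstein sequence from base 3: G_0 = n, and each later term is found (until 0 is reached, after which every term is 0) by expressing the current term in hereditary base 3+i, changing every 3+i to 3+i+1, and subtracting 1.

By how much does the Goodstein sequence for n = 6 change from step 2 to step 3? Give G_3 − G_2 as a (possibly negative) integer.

0

step 0: 6 = 2·3; sub 4 for 3: 2·4; = 8; G_1 = 8−1 = 7
step 1: 7 = 4 + 3; sub 5 for 4: 5 + 3; = 8; G_2 = 8−1 = 7
step 2: 7 = 5 + 2; sub 6 for 5: 6 + 2; = 8; G_3 = 8−1 = 7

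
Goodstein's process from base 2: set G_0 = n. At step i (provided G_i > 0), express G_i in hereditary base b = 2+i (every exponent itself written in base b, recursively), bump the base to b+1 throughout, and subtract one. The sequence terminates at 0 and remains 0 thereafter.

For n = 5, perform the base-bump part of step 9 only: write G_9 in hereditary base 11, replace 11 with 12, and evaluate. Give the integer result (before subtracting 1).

5644

5 —HB2→ 2^2 + 1 —bump→ 3^3 + 1 = 28 —(−1)→ 27
27 —HB3→ 3^3 —bump→ 4^4 = 256 —(−1)→ 255
255 —HB4→ 3·4^3 + 3·4^2 + 3·4 + 3 —bump→ 3·5^3 + 3·5^2 + 3·5 + 3 = 468 —(−1)→ 467
467 —HB5→ 3·5^3 + 3·5^2 + 3·5 + 2 —bump→ 3·6^3 + 3·6^2 + 3·6 + 2 = 776 —(−1)→ 775
775 —HB6→ 3·6^3 + 3·6^2 + 3·6 + 1 —bump→ 3·7^3 + 3·7^2 + 3·7 + 1 = 1198 —(−1)→ 1197
1197 —HB7→ 3·7^3 + 3·7^2 + 3·7 —bump→ 3·8^3 + 3·8^2 + 3·8 = 1752 —(−1)→ 1751
1751 —HB8→ 3·8^3 + 3·8^2 + 2·8 + 7 —bump→ 3·9^3 + 3·9^2 + 2·9 + 7 = 2455 —(−1)→ 2454
2454 —HB9→ 3·9^3 + 3·9^2 + 2·9 + 6 —bump→ 3·10^3 + 3·10^2 + 2·10 + 6 = 3326 —(−1)→ 3325
3325 —HB10→ 3·10^3 + 3·10^2 + 2·10 + 5 —bump→ 3·11^3 + 3·11^2 + 2·11 + 5 = 4383 —(−1)→ 4382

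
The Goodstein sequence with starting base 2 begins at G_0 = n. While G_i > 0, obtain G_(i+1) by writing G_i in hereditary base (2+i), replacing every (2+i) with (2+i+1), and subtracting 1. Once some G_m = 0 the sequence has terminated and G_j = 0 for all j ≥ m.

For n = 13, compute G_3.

16092

base 2: 13 = 2^(2 + 1) + 2^2 + 1; at 3: 3^(3 + 1) + 3^3 + 1 = 109; next = 108
base 3: 108 = 3^(3 + 1) + 3^3; at 4: 4^(4 + 1) + 4^4 = 1280; next = 1279
base 4: 1279 = 4^(4 + 1) + 3·4^3 + 3·4^2 + 3·4 + 3; at 5: 5^(5 + 1) + 3·5^3 + 3·5^2 + 3·5 + 3 = 16093; next = 16092
base 5: 16092 = 5^(5 + 1) + 3·5^3 + 3·5^2 + 3·5 + 2; at 6: 6^(6 + 1) + 3·6^3 + 3·6^2 + 3·6 + 2 = 280712; next = 280711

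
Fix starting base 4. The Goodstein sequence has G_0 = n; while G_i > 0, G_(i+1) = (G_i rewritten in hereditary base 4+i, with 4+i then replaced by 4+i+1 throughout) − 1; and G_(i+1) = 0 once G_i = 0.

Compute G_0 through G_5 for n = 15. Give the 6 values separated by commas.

i=0: 15 = 3·4 + 3 (b=4); 4→5: 3·5 + 3 = 18; 18−1 = 17
i=1: 17 = 3·5 + 2 (b=5); 5→6: 3·6 + 2 = 20; 20−1 = 19
i=2: 19 = 3·6 + 1 (b=6); 6→7: 3·7 + 1 = 22; 22−1 = 21
i=3: 21 = 3·7 (b=7); 7→8: 3·8 = 24; 24−1 = 23
i=4: 23 = 2·8 + 7 (b=8); 8→9: 2·9 + 7 = 25; 25−1 = 24

15, 17, 19, 21, 23, 24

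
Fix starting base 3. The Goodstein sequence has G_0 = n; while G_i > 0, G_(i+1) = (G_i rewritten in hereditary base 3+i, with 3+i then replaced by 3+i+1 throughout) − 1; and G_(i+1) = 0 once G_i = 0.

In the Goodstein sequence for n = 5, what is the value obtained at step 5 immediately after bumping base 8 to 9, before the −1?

[0] 5 ≡ 3 + 2 (base 3). Lift 4: 6. −1: 5.
[1] 5 ≡ 4 + 1 (base 4). Lift 5: 6. −1: 5.
[2] 5 ≡ 5 (base 5). Lift 6: 6. −1: 5.
[3] 5 ≡ 5 (base 6). Lift 7: 5. −1: 4.
[4] 4 ≡ 4 (base 7). Lift 8: 4. −1: 3.
[5] 3 ≡ 3 (base 8). Lift 9: 3. −1: 2.

3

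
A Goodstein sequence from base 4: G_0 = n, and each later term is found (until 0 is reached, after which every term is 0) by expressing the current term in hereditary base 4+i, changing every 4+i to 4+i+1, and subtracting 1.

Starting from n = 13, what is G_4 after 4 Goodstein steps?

step 0: 13 = 3·4 + 1; sub 5 for 4: 3·5 + 1; = 16; G_1 = 16−1 = 15
step 1: 15 = 3·5; sub 6 for 5: 3·6; = 18; G_2 = 18−1 = 17
step 2: 17 = 2·6 + 5; sub 7 for 6: 2·7 + 5; = 19; G_3 = 19−1 = 18
step 3: 18 = 2·7 + 4; sub 8 for 7: 2·8 + 4; = 20; G_4 = 20−1 = 19

19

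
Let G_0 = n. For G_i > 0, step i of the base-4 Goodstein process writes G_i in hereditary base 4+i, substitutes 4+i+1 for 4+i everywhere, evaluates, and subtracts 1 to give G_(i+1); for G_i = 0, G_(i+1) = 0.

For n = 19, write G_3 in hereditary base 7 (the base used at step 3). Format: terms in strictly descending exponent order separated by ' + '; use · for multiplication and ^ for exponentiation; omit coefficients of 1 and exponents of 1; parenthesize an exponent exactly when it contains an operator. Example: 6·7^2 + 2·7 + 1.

(0) 19|_4 = 4^2 + 3 ↦ 5^2 + 3|_5 = 28 ⇒ 27
(1) 27|_5 = 5^2 + 2 ↦ 6^2 + 2|_6 = 38 ⇒ 37
(2) 37|_6 = 6^2 + 1 ↦ 7^2 + 1|_7 = 50 ⇒ 49
(3) 49|_7 = 7^2 ↦ 8^2|_8 = 64 ⇒ 63

7^2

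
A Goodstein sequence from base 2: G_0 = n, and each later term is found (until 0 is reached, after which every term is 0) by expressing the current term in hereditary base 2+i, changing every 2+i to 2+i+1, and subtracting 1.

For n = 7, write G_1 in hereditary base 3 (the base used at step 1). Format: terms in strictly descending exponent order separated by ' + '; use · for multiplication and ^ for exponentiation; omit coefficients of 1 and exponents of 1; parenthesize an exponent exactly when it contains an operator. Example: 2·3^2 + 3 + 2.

3^3 + 3

G_0 = 7. HB_2(7) = 2^2 + 2 + 1. Bump = 31. G_1 = 30.
G_1 = 30. HB_3(30) = 3^3 + 3. Bump = 260. G_2 = 259.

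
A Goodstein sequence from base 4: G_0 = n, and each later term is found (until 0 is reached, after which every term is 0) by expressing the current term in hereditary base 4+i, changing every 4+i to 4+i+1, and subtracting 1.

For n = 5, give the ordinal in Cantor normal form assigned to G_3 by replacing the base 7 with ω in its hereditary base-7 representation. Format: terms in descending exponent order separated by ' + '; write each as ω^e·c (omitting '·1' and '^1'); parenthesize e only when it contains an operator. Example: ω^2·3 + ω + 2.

4

step 0: 5 = 4 + 1; sub 5 for 4: 5 + 1; = 6; G_1 = 6−1 = 5
step 1: 5 = 5; sub 6 for 5: 6; = 6; G_2 = 6−1 = 5
step 2: 5 = 5; sub 7 for 6: 5; = 5; G_3 = 5−1 = 4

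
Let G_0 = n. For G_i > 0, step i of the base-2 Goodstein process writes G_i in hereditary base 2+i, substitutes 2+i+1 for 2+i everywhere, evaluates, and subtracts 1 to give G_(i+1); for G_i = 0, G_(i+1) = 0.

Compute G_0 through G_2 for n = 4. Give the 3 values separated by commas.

step 0: 4 = 2^2; sub 3 for 2: 3^3; = 27; G_1 = 27−1 = 26
step 1: 26 = 2·3^2 + 2·3 + 2; sub 4 for 3: 2·4^2 + 2·4 + 2; = 42; G_2 = 42−1 = 41

4, 26, 41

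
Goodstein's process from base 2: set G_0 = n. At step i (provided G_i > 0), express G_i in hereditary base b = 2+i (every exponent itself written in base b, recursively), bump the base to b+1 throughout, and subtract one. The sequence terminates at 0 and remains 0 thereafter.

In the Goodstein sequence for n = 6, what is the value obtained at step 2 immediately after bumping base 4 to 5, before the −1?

[0] 6 ≡ 2^2 + 2 (base 2). Lift 3: 30. −1: 29.
[1] 29 ≡ 3^3 + 2 (base 3). Lift 4: 258. −1: 257.
[2] 257 ≡ 4^4 + 1 (base 4). Lift 5: 3126. −1: 3125.

3126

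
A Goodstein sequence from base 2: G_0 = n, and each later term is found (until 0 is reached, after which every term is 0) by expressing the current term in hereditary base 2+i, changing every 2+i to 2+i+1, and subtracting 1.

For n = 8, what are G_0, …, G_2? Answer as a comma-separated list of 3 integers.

8, 80, 553

(0) 8|_2 = 2^(2 + 1) ↦ 3^(3 + 1)|_3 = 81 ⇒ 80
(1) 80|_3 = 2·3^3 + 2·3^2 + 2·3 + 2 ↦ 2·4^4 + 2·4^2 + 2·4 + 2|_4 = 554 ⇒ 553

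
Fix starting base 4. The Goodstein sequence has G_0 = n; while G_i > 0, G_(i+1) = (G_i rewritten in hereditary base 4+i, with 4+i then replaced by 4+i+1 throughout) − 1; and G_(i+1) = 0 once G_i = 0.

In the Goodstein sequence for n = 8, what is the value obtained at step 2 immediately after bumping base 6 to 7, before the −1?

10

G_0=8  [base 4] 2·4  →[4↦5]→  2·5 = 10  −1 ⇒ G_1=9
G_1=9  [base 5] 5 + 4  →[5↦6]→  6 + 4 = 10  −1 ⇒ G_2=9
G_2=9  [base 6] 6 + 3  →[6↦7]→  7 + 3 = 10  −1 ⇒ G_3=9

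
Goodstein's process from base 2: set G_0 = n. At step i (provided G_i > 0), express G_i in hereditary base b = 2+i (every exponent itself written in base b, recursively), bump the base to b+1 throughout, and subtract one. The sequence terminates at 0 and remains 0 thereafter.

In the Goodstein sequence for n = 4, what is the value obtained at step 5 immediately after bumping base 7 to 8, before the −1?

i=0: 4 = 2^2 (b=2); 2→3: 3^3 = 27; 27−1 = 26
i=1: 26 = 2·3^2 + 2·3 + 2 (b=3); 3→4: 2·4^2 + 2·4 + 2 = 42; 42−1 = 41
i=2: 41 = 2·4^2 + 2·4 + 1 (b=4); 4→5: 2·5^2 + 2·5 + 1 = 61; 61−1 = 60
i=3: 60 = 2·5^2 + 2·5 (b=5); 5→6: 2·6^2 + 2·6 = 84; 84−1 = 83
i=4: 83 = 2·6^2 + 6 + 5 (b=6); 6→7: 2·7^2 + 7 + 5 = 110; 110−1 = 109
i=5: 109 = 2·7^2 + 7 + 4 (b=7); 7→8: 2·8^2 + 8 + 4 = 140; 140−1 = 139

140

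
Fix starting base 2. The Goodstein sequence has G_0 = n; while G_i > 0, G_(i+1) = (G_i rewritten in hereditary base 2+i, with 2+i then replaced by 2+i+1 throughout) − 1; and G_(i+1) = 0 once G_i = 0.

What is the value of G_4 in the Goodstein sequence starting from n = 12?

base 2: 12 = 2^(2 + 1) + 2^2; at 3: 3^(3 + 1) + 3^3 = 108; next = 107
base 3: 107 = 3^(3 + 1) + 2·3^2 + 2·3 + 2; at 4: 4^(4 + 1) + 2·4^2 + 2·4 + 2 = 1066; next = 1065
base 4: 1065 = 4^(4 + 1) + 2·4^2 + 2·4 + 1; at 5: 5^(5 + 1) + 2·5^2 + 2·5 + 1 = 15686; next = 15685
base 5: 15685 = 5^(5 + 1) + 2·5^2 + 2·5; at 6: 6^(6 + 1) + 2·6^2 + 2·6 = 280020; next = 280019
base 6: 280019 = 6^(6 + 1) + 2·6^2 + 6 + 5; at 7: 7^(7 + 1) + 2·7^2 + 7 + 5 = 5764911; next = 5764910

280019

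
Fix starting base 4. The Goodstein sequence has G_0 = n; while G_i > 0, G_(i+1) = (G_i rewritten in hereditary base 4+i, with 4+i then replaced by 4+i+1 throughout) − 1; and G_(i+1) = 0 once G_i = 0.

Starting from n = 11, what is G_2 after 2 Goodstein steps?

G_0 = 11. HB_4(11) = 2·4 + 3. Bump = 13. G_1 = 12.
G_1 = 12. HB_5(12) = 2·5 + 2. Bump = 14. G_2 = 13.

13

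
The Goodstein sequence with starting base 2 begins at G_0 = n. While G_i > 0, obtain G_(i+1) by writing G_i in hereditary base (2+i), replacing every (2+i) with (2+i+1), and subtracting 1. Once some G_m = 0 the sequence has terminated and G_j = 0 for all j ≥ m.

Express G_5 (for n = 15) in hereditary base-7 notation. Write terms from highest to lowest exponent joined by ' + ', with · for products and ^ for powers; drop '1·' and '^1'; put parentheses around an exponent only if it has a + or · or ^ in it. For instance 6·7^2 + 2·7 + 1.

base 2: 15 = 2^(2 + 1) + 2^2 + 2 + 1; at 3: 3^(3 + 1) + 3^3 + 3 + 1 = 112; next = 111
base 3: 111 = 3^(3 + 1) + 3^3 + 3; at 4: 4^(4 + 1) + 4^4 + 4 = 1284; next = 1283
base 4: 1283 = 4^(4 + 1) + 4^4 + 3; at 5: 5^(5 + 1) + 5^5 + 3 = 18753; next = 18752
base 5: 18752 = 5^(5 + 1) + 5^5 + 2; at 6: 6^(6 + 1) + 6^6 + 2 = 326594; next = 326593
base 6: 326593 = 6^(6 + 1) + 6^6 + 1; at 7: 7^(7 + 1) + 7^7 + 1 = 6588345; next = 6588344
base 7: 6588344 = 7^(7 + 1) + 7^7; at 8: 8^(8 + 1) + 8^8 = 150994944; next = 150994943

7^(7 + 1) + 7^7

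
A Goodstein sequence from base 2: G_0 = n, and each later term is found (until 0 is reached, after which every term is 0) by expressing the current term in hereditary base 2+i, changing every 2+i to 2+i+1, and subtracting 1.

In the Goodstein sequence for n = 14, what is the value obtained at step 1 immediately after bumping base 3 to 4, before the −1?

1282

G_0=14  [base 2] 2^(2 + 1) + 2^2 + 2  →[2↦3]→  3^(3 + 1) + 3^3 + 3 = 111  −1 ⇒ G_1=110
G_1=110  [base 3] 3^(3 + 1) + 3^3 + 2  →[3↦4]→  4^(4 + 1) + 4^4 + 2 = 1282  −1 ⇒ G_2=1281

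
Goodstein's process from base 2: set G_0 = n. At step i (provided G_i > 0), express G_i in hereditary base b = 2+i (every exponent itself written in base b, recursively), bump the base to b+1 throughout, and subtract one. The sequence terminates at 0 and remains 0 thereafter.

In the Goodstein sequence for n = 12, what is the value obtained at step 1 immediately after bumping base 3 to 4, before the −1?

1066

12 —HB2→ 2^(2 + 1) + 2^2 —bump→ 3^(3 + 1) + 3^3 = 108 —(−1)→ 107
107 —HB3→ 3^(3 + 1) + 2·3^2 + 2·3 + 2 —bump→ 4^(4 + 1) + 2·4^2 + 2·4 + 2 = 1066 —(−1)→ 1065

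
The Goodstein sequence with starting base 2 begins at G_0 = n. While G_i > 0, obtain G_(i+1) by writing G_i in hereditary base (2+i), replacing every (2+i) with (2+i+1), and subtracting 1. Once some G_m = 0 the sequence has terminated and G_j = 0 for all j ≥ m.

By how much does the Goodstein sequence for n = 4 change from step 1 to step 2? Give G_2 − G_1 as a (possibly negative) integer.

G_0=4  [base 2] 2^2  →[2↦3]→  3^3 = 27  −1 ⇒ G_1=26
G_1=26  [base 3] 2·3^2 + 2·3 + 2  →[3↦4]→  2·4^2 + 2·4 + 2 = 42  −1 ⇒ G_2=41

15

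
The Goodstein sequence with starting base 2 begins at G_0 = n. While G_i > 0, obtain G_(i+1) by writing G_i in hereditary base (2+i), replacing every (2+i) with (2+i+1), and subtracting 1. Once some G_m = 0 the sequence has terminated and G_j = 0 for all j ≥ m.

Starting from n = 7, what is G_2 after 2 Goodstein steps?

259

base 2: 7 = 2^2 + 2 + 1; at 3: 3^3 + 3 + 1 = 31; next = 30
base 3: 30 = 3^3 + 3; at 4: 4^4 + 4 = 260; next = 259
base 4: 259 = 4^4 + 3; at 5: 5^5 + 3 = 3128; next = 3127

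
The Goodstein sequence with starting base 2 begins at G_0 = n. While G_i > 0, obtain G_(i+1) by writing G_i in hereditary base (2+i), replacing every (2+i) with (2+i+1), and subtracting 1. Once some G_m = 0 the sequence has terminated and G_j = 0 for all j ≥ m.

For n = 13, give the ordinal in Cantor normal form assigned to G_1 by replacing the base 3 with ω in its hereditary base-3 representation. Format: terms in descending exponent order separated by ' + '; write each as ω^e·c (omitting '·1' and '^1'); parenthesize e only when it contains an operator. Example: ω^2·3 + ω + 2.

ω^(ω + 1) + ω^ω

i=0: 13 = 2^(2 + 1) + 2^2 + 1 (b=2); 2→3: 3^(3 + 1) + 3^3 + 1 = 109; 109−1 = 108
i=1: 108 = 3^(3 + 1) + 3^3 (b=3); 3→4: 4^(4 + 1) + 4^4 = 1280; 1280−1 = 1279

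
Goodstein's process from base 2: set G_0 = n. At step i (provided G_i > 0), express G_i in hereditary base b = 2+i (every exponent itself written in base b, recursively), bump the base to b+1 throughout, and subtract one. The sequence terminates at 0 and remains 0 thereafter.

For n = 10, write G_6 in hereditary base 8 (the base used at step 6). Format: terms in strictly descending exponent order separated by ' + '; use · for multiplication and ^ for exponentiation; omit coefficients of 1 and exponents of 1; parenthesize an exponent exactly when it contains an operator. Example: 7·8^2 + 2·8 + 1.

5·8^8 + 5·8^5 + 5·8^4 + 5·8^3 + 5·8^2 + 5·8 + 3

base 2: 10 = 2^(2 + 1) + 2; at 3: 3^(3 + 1) + 3 = 84; next = 83
base 3: 83 = 3^(3 + 1) + 2; at 4: 4^(4 + 1) + 2 = 1026; next = 1025
base 4: 1025 = 4^(4 + 1) + 1; at 5: 5^(5 + 1) + 1 = 15626; next = 15625
base 5: 15625 = 5^(5 + 1); at 6: 6^(6 + 1) = 279936; next = 279935
base 6: 279935 = 5·6^6 + 5·6^5 + 5·6^4 + 5·6^3 + 5·6^2 + 5·6 + 5; at 7: 5·7^7 + 5·7^5 + 5·7^4 + 5·7^3 + 5·7^2 + 5·7 + 5 = 4215755; next = 4215754
base 7: 4215754 = 5·7^7 + 5·7^5 + 5·7^4 + 5·7^3 + 5·7^2 + 5·7 + 4; at 8: 5·8^8 + 5·8^5 + 5·8^4 + 5·8^3 + 5·8^2 + 5·8 + 4 = 84073324; next = 84073323
base 8: 84073323 = 5·8^8 + 5·8^5 + 5·8^4 + 5·8^3 + 5·8^2 + 5·8 + 3; at 9: 5·9^9 + 5·9^5 + 5·9^4 + 5·9^3 + 5·9^2 + 5·9 + 3 = 1937434593; next = 1937434592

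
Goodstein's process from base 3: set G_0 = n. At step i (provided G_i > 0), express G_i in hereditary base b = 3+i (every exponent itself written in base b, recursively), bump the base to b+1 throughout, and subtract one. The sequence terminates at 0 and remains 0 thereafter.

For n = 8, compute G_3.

base 3: 8 = 2·3 + 2; at 4: 2·4 + 2 = 10; next = 9
base 4: 9 = 2·4 + 1; at 5: 2·5 + 1 = 11; next = 10
base 5: 10 = 2·5; at 6: 2·6 = 12; next = 11
base 6: 11 = 6 + 5; at 7: 7 + 5 = 12; next = 11

11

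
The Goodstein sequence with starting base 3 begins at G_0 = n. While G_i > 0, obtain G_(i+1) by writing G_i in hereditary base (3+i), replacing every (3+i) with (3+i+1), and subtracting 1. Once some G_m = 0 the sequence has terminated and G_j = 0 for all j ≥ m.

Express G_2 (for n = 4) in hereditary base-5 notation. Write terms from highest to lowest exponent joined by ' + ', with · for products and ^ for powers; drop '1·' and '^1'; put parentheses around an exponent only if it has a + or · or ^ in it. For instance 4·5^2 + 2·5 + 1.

G_0 = 4. HB_3(4) = 3 + 1. Bump = 5. G_1 = 4.
G_1 = 4. HB_4(4) = 4. Bump = 5. G_2 = 4.
G_2 = 4. HB_5(4) = 4. Bump = 4. G_3 = 3.

4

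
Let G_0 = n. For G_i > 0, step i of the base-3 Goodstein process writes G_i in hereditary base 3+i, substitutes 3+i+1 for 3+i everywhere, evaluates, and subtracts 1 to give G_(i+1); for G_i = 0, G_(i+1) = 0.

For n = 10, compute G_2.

10 —HB3→ 3^2 + 1 —bump→ 4^2 + 1 = 17 —(−1)→ 16
16 —HB4→ 4^2 —bump→ 5^2 = 25 —(−1)→ 24
24 —HB5→ 4·5 + 4 —bump→ 4·6 + 4 = 28 —(−1)→ 27

24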